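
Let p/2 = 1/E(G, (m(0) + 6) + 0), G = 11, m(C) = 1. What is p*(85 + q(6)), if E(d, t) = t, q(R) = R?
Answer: 26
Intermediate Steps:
p = 2/7 (p = 2/((1 + 6) + 0) = 2/(7 + 0) = 2/7 ≈ 0.28571)
p*(85 + q(6)) = 2*(85 + 6)/7 = (2/7)*91 = 26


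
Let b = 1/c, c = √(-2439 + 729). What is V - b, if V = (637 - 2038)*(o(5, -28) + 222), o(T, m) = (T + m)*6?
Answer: -117684 + I*√190/570 ≈ -1.1768e+5 + 0.024183*I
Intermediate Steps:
c = 3*I*√190 (c = √(-1710) = 3*I*√190 ≈ 41.352*I)
b = -I*√190/570 (b = 1/(3*I*√190) = -I*√190/570 ≈ -0.024183*I)
o(T, m) = 6*T + 6*m
V = -117684 (V = (637 - 2038)*((6*5 + 6*(-28)) + 222) = -1401*((30 - 168) + 222) = -1401*(-138 + 222) = -1401*84 = -117684)
V - b = -117684 - (-1)*I*√190/570 = -117684 + I*√190/570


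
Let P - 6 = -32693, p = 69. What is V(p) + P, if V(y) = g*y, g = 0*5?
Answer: -32687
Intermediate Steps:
g = 0
V(y) = 0 (V(y) = 0*y = 0)
P = -32687 (P = 6 - 32693 = -32687)
V(p) + P = 0 - 32687 = -32687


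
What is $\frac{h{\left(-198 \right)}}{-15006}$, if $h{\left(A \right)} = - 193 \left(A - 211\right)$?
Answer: $- \frac{78937}{15006} \approx -5.2604$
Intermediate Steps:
$h{\left(A \right)} = 40723 - 193 A$ ($h{\left(A \right)} = - 193 \left(-211 + A\right) = 40723 - 193 A$)
$\frac{h{\left(-198 \right)}}{-15006} = \frac{40723 - -38214}{-15006} = \left(40723 + 38214\right) \left(- \frac{1}{15006}\right) = 78937 \left(- \frac{1}{15006}\right) = - \frac{78937}{15006}$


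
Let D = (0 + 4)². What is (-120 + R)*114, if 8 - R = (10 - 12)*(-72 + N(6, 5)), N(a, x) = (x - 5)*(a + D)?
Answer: -29184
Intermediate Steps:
D = 16 (D = 4² = 16)
N(a, x) = (-5 + x)*(16 + a) (N(a, x) = (x - 5)*(a + 16) = (-5 + x)*(16 + a))
R = -136 (R = 8 - (10 - 12)*(-72 + (-80 - 5*6 + 16*5 + 6*5)) = 8 - (-2)*(-72 + (-80 - 30 + 80 + 30)) = 8 - (-2)*(-72 + 0) = 8 - (-2)*(-72) = 8 - 1*144 = 8 - 144 = -136)
(-120 + R)*114 = (-120 - 136)*114 = -256*114 = -29184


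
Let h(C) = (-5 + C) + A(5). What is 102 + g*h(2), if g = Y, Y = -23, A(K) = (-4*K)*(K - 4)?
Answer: 631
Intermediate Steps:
A(K) = -4*K*(-4 + K) (A(K) = (-4*K)*(-4 + K) = -4*K*(-4 + K))
h(C) = -25 + C (h(C) = (-5 + C) + 4*5*(4 - 1*5) = (-5 + C) + 4*5*(4 - 5) = (-5 + C) + 4*5*(-1) = (-5 + C) - 20 = -25 + C)
g = -23
102 + g*h(2) = 102 - 23*(-25 + 2) = 102 - 23*(-23) = 102 + 529 = 631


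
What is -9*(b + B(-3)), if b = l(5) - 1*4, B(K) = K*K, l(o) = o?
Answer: -90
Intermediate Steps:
B(K) = K²
b = 1 (b = 5 - 1*4 = 5 - 4 = 1)
-9*(b + B(-3)) = -9*(1 + (-3)²) = -9*(1 + 9) = -9*10 = -90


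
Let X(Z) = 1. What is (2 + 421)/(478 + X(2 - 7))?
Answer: 423/479 ≈ 0.88309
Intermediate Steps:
(2 + 421)/(478 + X(2 - 7)) = (2 + 421)/(478 + 1) = 423/479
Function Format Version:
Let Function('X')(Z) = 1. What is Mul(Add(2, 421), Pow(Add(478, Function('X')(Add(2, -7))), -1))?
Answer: Rational(423, 479) ≈ 0.88309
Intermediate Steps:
Mul(Add(2, 421), Pow(Add(478, Function('X')(Add(2, -7))), -1)) = Mul(Add(2, 421), Pow(Add(478, 1), -1)) = Mul(423, Pow(479, -1)) = Mul(423, Rational(1, 479)) = Rational(423, 479)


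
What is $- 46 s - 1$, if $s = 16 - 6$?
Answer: $-461$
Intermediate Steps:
$s = 10$
$- 46 s - 1 = \left(-46\right) 10 - 1 = -460 - 1 = -461$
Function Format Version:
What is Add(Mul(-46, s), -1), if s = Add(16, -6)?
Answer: -461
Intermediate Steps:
s = 10
Add(Mul(-46, s), -1) = Add(Mul(-46, 10), -1) = Add(-460, -1) = -461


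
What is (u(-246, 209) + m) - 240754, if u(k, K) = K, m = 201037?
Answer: -39508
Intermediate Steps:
(u(-246, 209) + m) - 240754 = (209 + 201037) - 240754 = 201246 - 240754 = -39508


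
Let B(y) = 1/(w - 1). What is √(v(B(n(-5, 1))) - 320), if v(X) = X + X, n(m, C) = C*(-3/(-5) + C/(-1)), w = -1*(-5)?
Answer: 3*I*√142/2 ≈ 17.875*I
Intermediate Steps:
w = 5
n(m, C) = C*(⅗ - C) (n(m, C) = C*(-3*(-⅕) + C*(-1)) = C*(⅗ - C))
B(y) = ¼ (B(y) = 1/(5 - 1) = 1/4 = ¼)
v(X) = 2*X
√(v(B(n(-5, 1))) - 320) = √(2*(¼) - 320) = √(½ - 320) = √(-639/2) = 3*I*√142/2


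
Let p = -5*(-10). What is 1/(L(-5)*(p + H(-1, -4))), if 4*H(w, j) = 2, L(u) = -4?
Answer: -1/202 ≈ -0.0049505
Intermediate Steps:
p = 50
H(w, j) = ½ (H(w, j) = (¼)*2 = ½)
1/(L(-5)*(p + H(-1, -4))) = 1/(-4*(50 + ½)) = 1/(-4*101/2) = 1/(-202) = -1/202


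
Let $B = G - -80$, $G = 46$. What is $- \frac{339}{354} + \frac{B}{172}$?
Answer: $- \frac{571}{2537} \approx -0.22507$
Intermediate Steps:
$B = 126$ ($B = 46 - -80 = 46 + 80 = 126$)
$- \frac{339}{354} + \frac{B}{172} = - \frac{339}{354} + \frac{126}{172} = \left(-339\right) \frac{1}{354} + 126 \cdot \frac{1}{172} = - \frac{113}{118} + \frac{63}{86} = - \frac{571}{2537}$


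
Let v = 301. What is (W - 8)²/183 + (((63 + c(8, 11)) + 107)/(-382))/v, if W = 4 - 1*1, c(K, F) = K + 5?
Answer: 2841061/21041706 ≈ 0.13502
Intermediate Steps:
c(K, F) = 5 + K
W = 3 (W = 4 - 1 = 3)
(W - 8)²/183 + (((63 + c(8, 11)) + 107)/(-382))/v = (3 - 8)²/183 + (((63 + (5 + 8)) + 107)/(-382))/301 = (-5)²*(1/183) + (((63 + 13) + 107)*(-1/382))*(1/301) = 25*(1/183) + ((76 + 107)*(-1/382))*(1/301) = 25/183 + (183*(-1/382))*(1/301) = 25/183 - 183/382*1/301 = 25/183 - 183/114982 = 2841061/21041706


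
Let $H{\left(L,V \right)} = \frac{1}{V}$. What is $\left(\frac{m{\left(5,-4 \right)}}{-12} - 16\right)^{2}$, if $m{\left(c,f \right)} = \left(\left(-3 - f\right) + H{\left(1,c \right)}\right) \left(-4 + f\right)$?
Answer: $\frac{5776}{25} \approx 231.04$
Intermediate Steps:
$m{\left(c,f \right)} = \left(-4 + f\right) \left(-3 + \frac{1}{c} - f\right)$ ($m{\left(c,f \right)} = \left(\left(-3 - f\right) + \frac{1}{c}\right) \left(-4 + f\right) = \left(-3 + \frac{1}{c} - f\right) \left(-4 + f\right) = \left(-4 + f\right) \left(-3 + \frac{1}{c} - f\right)$)
$\left(\frac{m{\left(5,-4 \right)}}{-12} - 16\right)^{2} = \left(\frac{\frac{1}{5} \left(-4 - 4 + 5 \left(12 - 4 - \left(-4\right)^{2}\right)\right)}{-12} - 16\right)^{2} = \left(\frac{-4 - 4 + 5 \left(12 - 4 - 16\right)}{5} \left(- \frac{1}{12}\right) - 16\right)^{2} = \left(\frac{-4 - 4 + 5 \left(-8\right)}{5} \left(- \frac{1}{12}\right) - 16\right)^{2} = \left(\frac{-4 - 4 - 40}{5} \left(- \frac{1}{12}\right) - 16\right)^{2} = \left(\frac{1}{5} \left(-48\right) \left(- \frac{1}{12}\right) - 16\right)^{2} = \left(\left(- \frac{48}{5}\right) \left(- \frac{1}{12}\right) - 16\right)^{2} = \left(\frac{4}{5} - 16\right)^{2} = \left(- \frac{76}{5}\right)^{2} = \frac{5776}{25}$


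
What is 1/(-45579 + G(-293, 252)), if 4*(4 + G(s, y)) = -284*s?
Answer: -1/24780 ≈ -4.0355e-5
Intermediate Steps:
G(s, y) = -4 - 71*s (G(s, y) = -4 + (-284*s)/4 = -4 - 71*s)
1/(-45579 + G(-293, 252)) = 1/(-45579 + (-4 - 71*(-293))) = 1/(-45579 + (-4 + 20803)) = 1/(-45579 + 20799) = 1/(-24780) = -1/24780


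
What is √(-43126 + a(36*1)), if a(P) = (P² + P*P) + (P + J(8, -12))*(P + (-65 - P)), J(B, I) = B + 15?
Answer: I*√44369 ≈ 210.64*I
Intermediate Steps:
J(B, I) = 15 + B
a(P) = -1495 - 65*P + 2*P² (a(P) = (P² + P*P) + (P + (15 + 8))*(P + (-65 - P)) = (P² + P²) + (P + 23)*(-65) = 2*P² + (23 + P)*(-65) = 2*P² + (-1495 - 65*P) = -1495 - 65*P + 2*P²)
√(-43126 + a(36*1)) = √(-43126 + (-1495 - 2340 + 2*(36*1)²)) = √(-43126 + (-1495 - 65*36 + 2*36²)) = √(-43126 + (-1495 - 2340 + 2*1296)) = √(-43126 + (-1495 - 2340 + 2592)) = √(-43126 - 1243) = √(-44369) = I*√44369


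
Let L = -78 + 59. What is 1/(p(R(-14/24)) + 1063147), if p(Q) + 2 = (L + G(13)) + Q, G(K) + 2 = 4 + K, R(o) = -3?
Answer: 1/1063138 ≈ 9.4061e-7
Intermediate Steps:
G(K) = 2 + K (G(K) = -2 + (4 + K) = 2 + K)
L = -19
p(Q) = -6 + Q (p(Q) = -2 + ((-19 + (2 + 13)) + Q) = -2 + ((-19 + 15) + Q) = -2 + (-4 + Q) = -6 + Q)
1/(p(R(-14/24)) + 1063147) = 1/((-6 - 3) + 1063147) = 1/(-9 + 1063147) = 1/1063138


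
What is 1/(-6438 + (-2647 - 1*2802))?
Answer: -1/11887 ≈ -8.4126e-5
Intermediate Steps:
1/(-6438 + (-2647 - 1*2802)) = 1/(-6438 + (-2647 - 2802)) = 1/(-6438 - 5449) = 1/(-11887) = -1/11887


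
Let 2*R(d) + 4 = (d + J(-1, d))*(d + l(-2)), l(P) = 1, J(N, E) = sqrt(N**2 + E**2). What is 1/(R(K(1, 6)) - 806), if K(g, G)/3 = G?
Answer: -196/115827 - 190*sqrt(13)/1505751 ≈ -0.0021471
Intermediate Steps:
K(g, G) = 3*G
J(N, E) = sqrt(E**2 + N**2)
R(d) = -2 + (1 + d)*(d + sqrt(1 + d**2))/2 (R(d) = -2 + ((d + sqrt(d**2 + (-1)**2))*(d + 1))/2 = -2 + ((d + sqrt(d**2 + 1))*(1 + d))/2 = -2 + ((d + sqrt(1 + d**2))*(1 + d))/2 = -2 + ((1 + d)*(d + sqrt(1 + d**2)))/2 = -2 + (1 + d)*(d + sqrt(1 + d**2))/2)
1/(R(K(1, 6)) - 806) = 1/((-2 + (3*6)/2 + (3*6)**2/2 + sqrt(1 + (3*6)**2)/2 + (3*6)*sqrt(1 + (3*6)**2)/2) - 806) = 1/((-2 + (1/2)*18 + (1/2)*18**2 + sqrt(1 + 18**2)/2 + (1/2)*18*sqrt(1 + 18**2)) - 806) = 1/((-2 + 9 + (1/2)*324 + sqrt(1 + 324)/2 + (1/2)*18*sqrt(1 + 324)) - 806) = 1/((-2 + 9 + 162 + sqrt(325)/2 + (1/2)*18*sqrt(325)) - 806) = 1/((-2 + 9 + 162 + (5*sqrt(13))/2 + (1/2)*18*(5*sqrt(13))) - 806) = 1/((-2 + 9 + 162 + 5*sqrt(13)/2 + 45*sqrt(13)) - 806) = 1/((169 + 95*sqrt(13)/2) - 806) = 1/(-637 + 95*sqrt(13)/2)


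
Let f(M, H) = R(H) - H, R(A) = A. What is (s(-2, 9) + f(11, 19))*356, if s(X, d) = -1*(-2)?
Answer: 712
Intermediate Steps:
f(M, H) = 0 (f(M, H) = H - H = 0)
s(X, d) = 2
(s(-2, 9) + f(11, 19))*356 = (2 + 0)*356 = 2*356 = 712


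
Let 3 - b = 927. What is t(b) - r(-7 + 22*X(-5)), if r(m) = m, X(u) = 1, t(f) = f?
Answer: -939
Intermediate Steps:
b = -924 (b = 3 - 1*927 = 3 - 927 = -924)
t(b) - r(-7 + 22*X(-5)) = -924 - (-7 + 22*1) = -924 - (-7 + 22) = -924 - 1*15 = -924 - 15 = -939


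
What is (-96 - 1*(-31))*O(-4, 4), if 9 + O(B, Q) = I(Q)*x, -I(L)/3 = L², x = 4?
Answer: 13065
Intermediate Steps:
I(L) = -3*L²
O(B, Q) = -9 - 12*Q² (O(B, Q) = -9 - 3*Q²*4 = -9 - 12*Q²)
(-96 - 1*(-31))*O(-4, 4) = (-96 - 1*(-31))*(-9 - 12*4²) = (-96 + 31)*(-9 - 12*16) = -65*(-9 - 192) = -65*(-201) = 13065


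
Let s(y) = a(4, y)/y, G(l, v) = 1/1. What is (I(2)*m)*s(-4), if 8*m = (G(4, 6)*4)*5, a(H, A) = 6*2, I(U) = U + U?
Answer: -30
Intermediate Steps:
I(U) = 2*U
G(l, v) = 1
a(H, A) = 12
s(y) = 12/y
m = 5/2 (m = ((1*4)*5)/8 = (4*5)/8 = (⅛)*20 = 5/2 ≈ 2.5000)
(I(2)*m)*s(-4) = ((2*2)*(5/2))*(12/(-4)) = (4*(5/2))*(12*(-¼)) = 10*(-3) = -30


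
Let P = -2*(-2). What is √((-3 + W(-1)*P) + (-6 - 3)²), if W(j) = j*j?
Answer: √82 ≈ 9.0554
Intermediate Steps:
W(j) = j²
P = 4
√((-3 + W(-1)*P) + (-6 - 3)²) = √((-3 + (-1)²*4) + (-6 - 3)²) = √((-3 + 1*4) + (-9)²) = √((-3 + 4) + 81) = √(1 + 81) = √82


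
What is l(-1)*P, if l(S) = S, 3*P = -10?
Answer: 10/3 ≈ 3.3333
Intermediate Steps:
P = -10/3 (P = (1/3)*(-10) = -10/3 ≈ -3.3333)
l(-1)*P = -1*(-10/3) = 10/3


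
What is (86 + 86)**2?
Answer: 29584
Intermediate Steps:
(86 + 86)**2 = 172**2 = 29584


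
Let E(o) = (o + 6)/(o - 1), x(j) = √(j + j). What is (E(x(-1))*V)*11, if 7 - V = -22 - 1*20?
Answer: 539*(√2 - 6*I)/(I + √2) ≈ -718.67 - 1778.6*I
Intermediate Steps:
x(j) = √2*√j (x(j) = √(2*j) = √2*√j)
V = 49 (V = 7 - (-22 - 1*20) = 7 - (-22 - 20) = 7 - 1*(-42) = 7 + 42 = 49)
E(o) = (6 + o)/(-1 + o)
(E(x(-1))*V)*11 = (((6 + √2*√(-1))/(-1 + √2*√(-1)))*49)*11 = (((6 + √2*I)/(-1 + √2*I))*49)*11 = (((6 + I*√2)/(-1 + I*√2))*49)*11 = (49*(6 + I*√2)/(-1 + I*√2))*11 = 539*(6 + I*√2)/(-1 + I*√2)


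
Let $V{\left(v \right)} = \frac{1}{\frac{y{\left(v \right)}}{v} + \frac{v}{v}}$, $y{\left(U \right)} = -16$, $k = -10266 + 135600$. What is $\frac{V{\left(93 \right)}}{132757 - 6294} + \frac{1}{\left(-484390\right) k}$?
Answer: $\frac{46661736649}{4885768711758060} \approx 9.5505 \cdot 10^{-6}$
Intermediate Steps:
$k = 125334$
$V{\left(v \right)} = \frac{1}{1 - \frac{16}{v}}$ ($V{\left(v \right)} = \frac{1}{- \frac{16}{v} + \frac{v}{v}} = \frac{1}{- \frac{16}{v} + 1} = \frac{1}{1 - \frac{16}{v}}$)
$\frac{V{\left(93 \right)}}{132757 - 6294} + \frac{1}{\left(-484390\right) k} = \frac{93 \frac{1}{-16 + 93}}{132757 - 6294} + \frac{1}{\left(-484390\right) 125334} = \frac{93 \cdot \frac{1}{77}}{132757 - 6294} - \frac{1}{60710536260} = \frac{93 \cdot \frac{1}{77}}{126463} - \frac{1}{60710536260} = \frac{93}{77} \cdot \frac{1}{126463} - \frac{1}{60710536260} = \frac{93}{9737651} - \frac{1}{60710536260} = \frac{46661736649}{4885768711758060}$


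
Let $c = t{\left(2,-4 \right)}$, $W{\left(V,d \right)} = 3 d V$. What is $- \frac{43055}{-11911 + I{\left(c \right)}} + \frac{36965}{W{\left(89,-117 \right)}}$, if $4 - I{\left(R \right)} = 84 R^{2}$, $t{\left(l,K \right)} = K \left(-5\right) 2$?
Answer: $- \frac{1354414370}{1523494791} \approx -0.88902$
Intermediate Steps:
$W{\left(V,d \right)} = 3 V d$
$t{\left(l,K \right)} = - 10 K$ ($t{\left(l,K \right)} = - 5 K 2 = - 10 K$)
$c = 40$ ($c = \left(-10\right) \left(-4\right) = 40$)
$I{\left(R \right)} = 4 - 84 R^{2}$
$- \frac{43055}{-11911 + I{\left(c \right)}} + \frac{36965}{W{\left(89,-117 \right)}} = - \frac{43055}{-11911 + \left(4 - 84 \cdot 40^{2}\right)} + \frac{36965}{3 \cdot 89 \left(-117\right)} = - \frac{43055}{-11911 + \left(4 - 134400\right)} + \frac{36965}{-31239} = - \frac{43055}{-11911 + \left(4 - 134400\right)} + 36965 \left(- \frac{1}{31239}\right) = - \frac{43055}{-11911 - 134396} - \frac{36965}{31239} = - \frac{43055}{-146307} - \frac{36965}{31239} = \left(-43055\right) \left(- \frac{1}{146307}\right) - \frac{36965}{31239} = \frac{43055}{146307} - \frac{36965}{31239} = - \frac{1354414370}{1523494791}$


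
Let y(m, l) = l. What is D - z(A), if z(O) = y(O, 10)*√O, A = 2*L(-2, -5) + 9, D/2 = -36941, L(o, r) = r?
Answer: -73882 - 10*I ≈ -73882.0 - 10.0*I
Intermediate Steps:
D = -73882 (D = 2*(-36941) = -73882)
A = -1 (A = 2*(-5) + 9 = -10 + 9 = -1)
z(O) = 10*√O
D - z(A) = -73882 - 10*√(-1) = -73882 - 10*I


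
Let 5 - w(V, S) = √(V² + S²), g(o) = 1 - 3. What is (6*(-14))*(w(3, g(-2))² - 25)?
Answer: -1092 + 840*√13 ≈ 1936.7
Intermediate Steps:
g(o) = -2
w(V, S) = 5 - √(S² + V²) (w(V, S) = 5 - √(V² + S²) = 5 - √(S² + V²))
(6*(-14))*(w(3, g(-2))² - 25) = (6*(-14))*((5 - √((-2)² + 3²))² - 25) = -84*((5 - √(4 + 9))² - 25) = -84*((5 - √13)² - 25) = -84*(-25 + (5 - √13)²) = 2100 - 84*(5 - √13)²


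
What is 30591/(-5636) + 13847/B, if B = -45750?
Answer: -12111311/2113500 ≈ -5.7305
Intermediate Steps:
30591/(-5636) + 13847/B = 30591/(-5636) + 13847/(-45750) = 30591*(-1/5636) + 13847*(-1/45750) = -30591/5636 - 227/750 = -12111311/2113500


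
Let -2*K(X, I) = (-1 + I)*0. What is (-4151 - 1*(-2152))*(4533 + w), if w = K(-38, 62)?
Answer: -9061467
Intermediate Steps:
K(X, I) = 0 (K(X, I) = -(-1 + I)*0/2 = -½*0 = 0)
w = 0
(-4151 - 1*(-2152))*(4533 + w) = (-4151 - 1*(-2152))*(4533 + 0) = (-4151 + 2152)*4533 = -1999*4533 = -9061467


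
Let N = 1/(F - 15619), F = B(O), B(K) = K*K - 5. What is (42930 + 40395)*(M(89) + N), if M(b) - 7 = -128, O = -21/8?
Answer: -671815917245/66633 ≈ -1.0082e+7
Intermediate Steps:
O = -21/8 ≈ -2.6250
B(K) = -5 + K**2 (B(K) = K**2 - 5 = -5 + K**2)
F = 121/64 (F = -5 + (-21/8)**2 = -5 + 441/64 = 121/64 ≈ 1.8906)
N = -64/999495 (N = 1/(121/64 - 15619) = 1/(-999495/64) = -64/999495 ≈ -6.4032e-5)
M(b) = -121 (M(b) = 7 - 128 = -121)
(42930 + 40395)*(M(89) + N) = (42930 + 40395)*(-121 - 64/999495) = 83325*(-120938959/999495) = -671815917245/66633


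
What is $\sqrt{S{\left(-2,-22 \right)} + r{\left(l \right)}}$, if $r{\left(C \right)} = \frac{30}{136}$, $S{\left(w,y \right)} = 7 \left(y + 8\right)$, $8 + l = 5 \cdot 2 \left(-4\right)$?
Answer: $\frac{i \sqrt{113033}}{34} \approx 9.8884 i$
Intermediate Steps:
$l = -48$ ($l = -8 + 5 \cdot 2 \left(-4\right) = -8 + 10 \left(-4\right) = -8 - 40 = -48$)
$S{\left(w,y \right)} = 56 + 7 y$ ($S{\left(w,y \right)} = 7 \left(8 + y\right) = 56 + 7 y$)
$r{\left(C \right)} = \frac{15}{68}$ ($r{\left(C \right)} = 30 \cdot \frac{1}{136} = \frac{15}{68}$)
$\sqrt{S{\left(-2,-22 \right)} + r{\left(l \right)}} = \sqrt{\left(56 + 7 \left(-22\right)\right) + \frac{15}{68}} = \sqrt{\left(56 - 154\right) + \frac{15}{68}} = \sqrt{-98 + \frac{15}{68}} = \sqrt{- \frac{6649}{68}} = \frac{i \sqrt{113033}}{34}$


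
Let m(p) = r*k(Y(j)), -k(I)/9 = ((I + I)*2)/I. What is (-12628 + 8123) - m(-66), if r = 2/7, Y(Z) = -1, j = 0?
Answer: -31463/7 ≈ -4494.7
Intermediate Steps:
r = 2/7 (r = 2*(⅐) = 2/7 ≈ 0.28571)
k(I) = -36 (k(I) = -9*(I + I)*2/I = -9*(2*I)*2/I = -9*4*I/I = -9*4 = -36)
m(p) = -72/7 (m(p) = (2/7)*(-36) = -72/7)
(-12628 + 8123) - m(-66) = (-12628 + 8123) - 1*(-72/7) = -4505 + 72/7 = -31463/7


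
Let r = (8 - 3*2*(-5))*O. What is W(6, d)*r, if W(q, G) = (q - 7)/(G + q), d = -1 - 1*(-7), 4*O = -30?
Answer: 95/4 ≈ 23.750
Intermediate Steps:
O = -15/2 (O = (¼)*(-30) = -15/2 ≈ -7.5000)
d = 6 (d = -1 + 7 = 6)
W(q, G) = (-7 + q)/(G + q)
r = -285 (r = (8 - 3*2*(-5))*(-15/2) = (8 - 6*(-5))*(-15/2) = (8 + 30)*(-15/2) = 38*(-15/2) = -285)
W(6, d)*r = ((-7 + 6)/(6 + 6))*(-285) = (-1/12)*(-285) = ((1/12)*(-1))*(-285) = -1/12*(-285) = 95/4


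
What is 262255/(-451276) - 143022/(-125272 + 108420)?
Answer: 195204139/24691244 ≈ 7.9058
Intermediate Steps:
262255/(-451276) - 143022/(-125272 + 108420) = 262255*(-1/451276) - 143022/(-16852) = -37465/64468 - 143022*(-1/16852) = -37465/64468 + 6501/766 = 195204139/24691244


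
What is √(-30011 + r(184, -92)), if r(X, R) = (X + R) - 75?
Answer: I*√29994 ≈ 173.19*I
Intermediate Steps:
r(X, R) = -75 + R + X (r(X, R) = (R + X) - 75 = -75 + R + X)
√(-30011 + r(184, -92)) = √(-30011 + (-75 - 92 + 184)) = √(-30011 + 17) = √(-29994) = I*√29994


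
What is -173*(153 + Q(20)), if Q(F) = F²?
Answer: -95669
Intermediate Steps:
-173*(153 + Q(20)) = -173*(153 + 20²) = -173*(153 + 400) = -173*553 = -95669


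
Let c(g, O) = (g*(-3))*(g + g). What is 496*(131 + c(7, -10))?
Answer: -80848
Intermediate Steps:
c(g, O) = -6*g² (c(g, O) = (-3*g)*(2*g) = -6*g²)
496*(131 + c(7, -10)) = 496*(131 - 6*7²) = 496*(131 - 6*49) = 496*(131 - 294) = 496*(-163) = -80848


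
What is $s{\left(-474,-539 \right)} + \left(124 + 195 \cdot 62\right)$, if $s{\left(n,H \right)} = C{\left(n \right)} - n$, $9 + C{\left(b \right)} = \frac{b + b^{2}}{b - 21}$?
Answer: $\frac{183391}{15} \approx 12226.0$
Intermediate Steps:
$C{\left(b \right)} = -9 + \frac{b + b^{2}}{-21 + b}$ ($C{\left(b \right)} = -9 + \frac{b + b^{2}}{b - 21} = -9 + \frac{b + b^{2}}{-21 + b}$)
$s{\left(n,H \right)} = - n + \frac{189 + n^{2} - 8 n}{-21 + n}$ ($s{\left(n,H \right)} = \frac{189 + n^{2} - 8 n}{-21 + n} - n = - n + \frac{189 + n^{2} - 8 n}{-21 + n}$)
$s{\left(-474,-539 \right)} + \left(124 + 195 \cdot 62\right) = \frac{189 + 13 \left(-474\right)}{-21 - 474} + \left(124 + 195 \cdot 62\right) = \frac{189 - 6162}{-495} + \left(124 + 12090\right) = \left(- \frac{1}{495}\right) \left(-5973\right) + 12214 = \frac{181}{15} + 12214 = \frac{183391}{15}$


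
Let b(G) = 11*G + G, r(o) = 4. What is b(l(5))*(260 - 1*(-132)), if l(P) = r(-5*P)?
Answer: 18816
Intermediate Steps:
l(P) = 4
b(G) = 12*G
b(l(5))*(260 - 1*(-132)) = (12*4)*(260 - 1*(-132)) = 48*(260 + 132) = 48*392 = 18816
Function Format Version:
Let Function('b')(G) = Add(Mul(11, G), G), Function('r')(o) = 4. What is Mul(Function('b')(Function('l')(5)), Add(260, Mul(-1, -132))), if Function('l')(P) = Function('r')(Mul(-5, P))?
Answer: 18816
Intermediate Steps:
Function('l')(P) = 4
Function('b')(G) = Mul(12, G)
Mul(Function('b')(Function('l')(5)), Add(260, Mul(-1, -132))) = Mul(Mul(12, 4), Add(260, Mul(-1, -132))) = Mul(48, Add(260, 132)) = Mul(48, 392) = 18816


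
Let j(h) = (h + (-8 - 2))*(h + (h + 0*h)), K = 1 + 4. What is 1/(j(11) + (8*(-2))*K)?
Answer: -1/58 ≈ -0.017241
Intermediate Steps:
K = 5
j(h) = 2*h*(-10 + h) (j(h) = (h - 10)*(h + (h + 0)) = (-10 + h)*(h + h) = (-10 + h)*(2*h) = 2*h*(-10 + h))
1/(j(11) + (8*(-2))*K) = 1/(2*11*(-10 + 11) + (8*(-2))*5) = 1/(2*11*1 - 16*5) = 1/(22 - 80) = 1/(-58) = -1/58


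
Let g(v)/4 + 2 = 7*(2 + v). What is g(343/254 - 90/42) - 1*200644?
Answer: -25478510/127 ≈ -2.0062e+5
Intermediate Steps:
g(v) = 48 + 28*v (g(v) = -8 + 4*(7*(2 + v)) = -8 + 4*(14 + 7*v) = -8 + (56 + 28*v) = 48 + 28*v)
g(343/254 - 90/42) - 1*200644 = (48 + 28*(343/254 - 90/42)) - 1*200644 = (48 + 28*(343*(1/254) - 90*1/42)) - 200644 = (48 + 28*(343/254 - 15/7)) - 200644 = (48 + 28*(-1409/1778)) - 200644 = (48 - 2818/127) - 200644 = 3278/127 - 200644 = -25478510/127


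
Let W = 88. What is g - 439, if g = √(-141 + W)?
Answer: -439 + I*√53 ≈ -439.0 + 7.2801*I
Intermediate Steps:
g = I*√53 (g = √(-141 + 88) = √(-53) = I*√53 ≈ 7.2801*I)
g - 439 = I*√53 - 439 = -439 + I*√53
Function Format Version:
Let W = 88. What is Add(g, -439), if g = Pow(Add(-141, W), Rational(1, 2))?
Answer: Add(-439, Mul(I, Pow(53, Rational(1, 2)))) ≈ Add(-439.00, Mul(7.2801, I))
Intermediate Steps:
g = Mul(I, Pow(53, Rational(1, 2))) (g = Pow(Add(-141, 88), Rational(1, 2)) = Pow(-53, Rational(1, 2)) = Mul(I, Pow(53, Rational(1, 2))) ≈ Mul(7.2801, I))
Add(g, -439) = Add(Mul(I, Pow(53, Rational(1, 2))), -439) = Add(-439, Mul(I, Pow(53, Rational(1, 2))))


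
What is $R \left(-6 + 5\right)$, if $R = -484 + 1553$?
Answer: $-1069$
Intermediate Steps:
$R = 1069$
$R \left(-6 + 5\right) = 1069 \left(-6 + 5\right) = 1069 \left(-1\right) = -1069$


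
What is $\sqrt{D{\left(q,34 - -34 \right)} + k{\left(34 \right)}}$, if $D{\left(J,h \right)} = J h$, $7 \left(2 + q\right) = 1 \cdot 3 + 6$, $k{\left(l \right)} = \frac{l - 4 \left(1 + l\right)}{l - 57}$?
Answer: $\frac{i \sqrt{1139558}}{161} \approx 6.6304 i$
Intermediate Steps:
$k{\left(l \right)} = \frac{-4 - 3 l}{-57 + l}$ ($k{\left(l \right)} = \frac{l - \left(4 + 4 l\right)}{-57 + l} = \frac{-4 - 3 l}{-57 + l}$)
$q = - \frac{5}{7}$ ($q = -2 + \frac{1 \cdot 3 + 6}{7} = -2 + \frac{3 + 6}{7} = -2 + \frac{1}{7} \cdot 9 = -2 + \frac{9}{7} = - \frac{5}{7} \approx -0.71429$)
$\sqrt{D{\left(q,34 - -34 \right)} + k{\left(34 \right)}} = \sqrt{- \frac{5 \left(34 - -34\right)}{7} + \frac{-4 - 102}{-57 + 34}} = \sqrt{- \frac{5 \left(34 + 34\right)}{7} + \frac{-4 - 102}{-23}} = \sqrt{\left(- \frac{5}{7}\right) 68 - - \frac{106}{23}} = \sqrt{- \frac{340}{7} + \frac{106}{23}} = \sqrt{- \frac{7078}{161}} = \frac{i \sqrt{1139558}}{161}$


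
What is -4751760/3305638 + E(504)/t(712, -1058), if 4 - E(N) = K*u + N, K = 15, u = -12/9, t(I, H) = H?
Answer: -860163960/874341251 ≈ -0.98379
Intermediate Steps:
u = -4/3 (u = -12*⅑ = -4/3 ≈ -1.3333)
E(N) = 24 - N (E(N) = 4 - (15*(-4/3) + N) = 4 - (-20 + N) = 4 + (20 - N) = 24 - N)
-4751760/3305638 + E(504)/t(712, -1058) = -4751760/3305638 + (24 - 1*504)/(-1058) = -4751760*1/3305638 + (24 - 504)*(-1/1058) = -2375880/1652819 - 480*(-1/1058) = -2375880/1652819 + 240/529 = -860163960/874341251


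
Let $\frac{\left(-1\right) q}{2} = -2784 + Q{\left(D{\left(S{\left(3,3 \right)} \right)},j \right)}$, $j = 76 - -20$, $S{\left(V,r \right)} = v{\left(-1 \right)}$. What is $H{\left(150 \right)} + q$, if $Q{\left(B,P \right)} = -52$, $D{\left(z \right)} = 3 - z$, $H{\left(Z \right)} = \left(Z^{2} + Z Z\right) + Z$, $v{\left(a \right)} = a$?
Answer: $50822$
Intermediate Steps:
$S{\left(V,r \right)} = -1$
$H{\left(Z \right)} = Z + 2 Z^{2}$ ($H{\left(Z \right)} = \left(Z^{2} + Z^{2}\right) + Z = 2 Z^{2} + Z = Z + 2 Z^{2}$)
$j = 96$ ($j = 76 + 20 = 96$)
$q = 5672$ ($q = - 2 \left(-2784 - 52\right) = \left(-2\right) \left(-2836\right) = 5672$)
$H{\left(150 \right)} + q = 150 \left(1 + 2 \cdot 150\right) + 5672 = 150 \left(1 + 300\right) + 5672 = 150 \cdot 301 + 5672 = 45150 + 5672 = 50822$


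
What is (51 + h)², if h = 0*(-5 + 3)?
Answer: 2601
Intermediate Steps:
h = 0 (h = 0*(-2) = 0)
(51 + h)² = (51 + 0)² = 51² = 2601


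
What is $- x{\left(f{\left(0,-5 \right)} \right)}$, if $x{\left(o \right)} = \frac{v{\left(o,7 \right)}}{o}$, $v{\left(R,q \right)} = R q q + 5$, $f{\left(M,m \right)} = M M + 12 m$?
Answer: $- \frac{587}{12} \approx -48.917$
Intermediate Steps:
$f{\left(M,m \right)} = M^{2} + 12 m$
$v{\left(R,q \right)} = 5 + R q^{2}$ ($v{\left(R,q \right)} = R q^{2} + 5 = 5 + R q^{2}$)
$x{\left(o \right)} = \frac{5 + 49 o}{o}$ ($x{\left(o \right)} = \frac{5 + o 7^{2}}{o} = \frac{5 + o 49}{o} = \frac{5 + 49 o}{o}$)
$- x{\left(f{\left(0,-5 \right)} \right)} = - (49 + \frac{5}{0^{2} + 12 \left(-5\right)}) = - (49 + \frac{5}{0 - 60}) = - (49 + \frac{5}{-60}) = - (49 + 5 \left(- \frac{1}{60}\right)) = - (49 - \frac{1}{12}) = \left(-1\right) \frac{587}{12} = - \frac{587}{12}$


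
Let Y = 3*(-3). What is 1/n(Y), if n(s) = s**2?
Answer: 1/81 ≈ 0.012346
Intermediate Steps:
Y = -9
1/n(Y) = 1/((-9)**2) = 1/81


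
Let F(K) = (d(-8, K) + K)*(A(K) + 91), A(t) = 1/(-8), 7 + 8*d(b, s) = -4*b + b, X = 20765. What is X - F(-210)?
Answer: 2537961/64 ≈ 39656.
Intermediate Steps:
d(b, s) = -7/8 - 3*b/8 (d(b, s) = -7/8 + (-4*b + b)/8 = -7/8 + (-3*b)/8 = -7/8 - 3*b/8)
A(t) = -⅛
F(K) = 12359/64 + 727*K/8 (F(K) = ((-7/8 - 3/8*(-8)) + K)*(-⅛ + 91) = ((-7/8 + 3) + K)*(727/8) = (17/8 + K)*(727/8) = 12359/64 + 727*K/8)
X - F(-210) = 20765 - (12359/64 + (727/8)*(-210)) = 20765 - (12359/64 - 76335/4) = 20765 - 1*(-1209001/64) = 20765 + 1209001/64 = 2537961/64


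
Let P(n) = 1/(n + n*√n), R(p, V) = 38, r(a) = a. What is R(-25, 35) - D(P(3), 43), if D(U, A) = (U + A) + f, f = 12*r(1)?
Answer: -101/6 - √3/6 ≈ -17.122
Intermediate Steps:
f = 12 (f = 12*1 = 12)
P(n) = 1/(n + n^(3/2))
D(U, A) = 12 + A + U (D(U, A) = (U + A) + 12 = (A + U) + 12 = 12 + A + U)
R(-25, 35) - D(P(3), 43) = 38 - (12 + 43 + 1/(3 + 3^(3/2))) = 38 - (12 + 43 + 1/(3 + 3*√3)) = 38 - (55 + 1/(3 + 3*√3)) = 38 + (-55 - 1/(3 + 3*√3)) = -17 - 1/(3 + 3*√3)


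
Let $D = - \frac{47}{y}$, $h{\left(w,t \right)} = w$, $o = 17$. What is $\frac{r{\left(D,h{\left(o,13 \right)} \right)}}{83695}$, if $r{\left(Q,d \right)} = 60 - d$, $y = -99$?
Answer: $\frac{43}{83695} \approx 0.00051377$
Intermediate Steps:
$D = \frac{47}{99}$ ($D = - \frac{47}{-99} = \left(-47\right) \left(- \frac{1}{99}\right) = \frac{47}{99} \approx 0.47475$)
$\frac{r{\left(D,h{\left(o,13 \right)} \right)}}{83695} = \frac{60 - 17}{83695} = \left(60 - 17\right) \frac{1}{83695} = 43 \cdot \frac{1}{83695} = \frac{43}{83695}$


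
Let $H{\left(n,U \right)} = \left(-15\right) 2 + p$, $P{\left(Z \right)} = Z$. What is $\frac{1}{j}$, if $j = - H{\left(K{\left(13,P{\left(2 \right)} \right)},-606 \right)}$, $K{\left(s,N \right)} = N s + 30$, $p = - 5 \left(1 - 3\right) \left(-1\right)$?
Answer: $\frac{1}{40} \approx 0.025$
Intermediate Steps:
$p = -10$ ($p = \left(-5\right) \left(-2\right) \left(-1\right) = 10 \left(-1\right) = -10$)
$K{\left(s,N \right)} = 30 + N s$
$H{\left(n,U \right)} = -40$ ($H{\left(n,U \right)} = \left(-15\right) 2 - 10 = -30 - 10 = -40$)
$j = 40$ ($j = \left(-1\right) \left(-40\right) = 40$)
$\frac{1}{j} = \frac{1}{40}$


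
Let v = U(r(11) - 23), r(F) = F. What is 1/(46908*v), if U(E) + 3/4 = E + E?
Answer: -1/1160973 ≈ -8.6135e-7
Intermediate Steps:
U(E) = -¾ + 2*E (U(E) = -¾ + (E + E) = -¾ + 2*E)
v = -99/4 (v = -¾ + 2*(11 - 23) = -¾ + 2*(-12) = -¾ - 24 = -99/4 ≈ -24.750)
1/(46908*v) = 1/(46908*(-99/4)) = (1/46908)*(-4/99) = -1/1160973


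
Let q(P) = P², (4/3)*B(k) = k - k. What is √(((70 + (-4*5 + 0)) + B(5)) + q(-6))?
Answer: √86 ≈ 9.2736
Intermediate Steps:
B(k) = 0 (B(k) = 3*(k - k)/4 = (¾)*0 = 0)
√(((70 + (-4*5 + 0)) + B(5)) + q(-6)) = √(((70 + (-4*5 + 0)) + 0) + (-6)²) = √(((70 + (-20 + 0)) + 0) + 36) = √(((70 - 20) + 0) + 36) = √((50 + 0) + 36) = √(50 + 36) = √86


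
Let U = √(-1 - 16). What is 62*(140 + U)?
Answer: 8680 + 62*I*√17 ≈ 8680.0 + 255.63*I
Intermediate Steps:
U = I*√17 (U = √(-17) = I*√17 ≈ 4.1231*I)
62*(140 + U) = 62*(140 + I*√17) = 8680 + 62*I*√17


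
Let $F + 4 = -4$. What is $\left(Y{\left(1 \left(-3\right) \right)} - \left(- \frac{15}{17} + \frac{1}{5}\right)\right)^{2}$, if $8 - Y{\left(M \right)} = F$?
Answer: $\frac{2010724}{7225} \approx 278.3$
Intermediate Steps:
$F = -8$ ($F = -4 - 4 = -8$)
$Y{\left(M \right)} = 16$ ($Y{\left(M \right)} = 8 - -8 = 8 + 8 = 16$)
$\left(Y{\left(1 \left(-3\right) \right)} - \left(- \frac{15}{17} + \frac{1}{5}\right)\right)^{2} = \left(16 - \left(- \frac{15}{17} + \frac{1}{5}\right)\right)^{2} = \left(16 - - \frac{58}{85}\right)^{2} = \left(16 + \left(\frac{15}{17} - \frac{1}{5}\right)\right)^{2} = \left(16 + \frac{58}{85}\right)^{2} = \left(\frac{1418}{85}\right)^{2} = \frac{2010724}{7225}$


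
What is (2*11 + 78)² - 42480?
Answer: -32480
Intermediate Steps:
(2*11 + 78)² - 42480 = (22 + 78)² - 42480 = 100² - 42480 = 10000 - 42480 = -32480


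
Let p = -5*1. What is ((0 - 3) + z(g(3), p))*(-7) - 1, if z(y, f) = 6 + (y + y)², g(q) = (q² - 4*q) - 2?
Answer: -722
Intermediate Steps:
p = -5
g(q) = -2 + q² - 4*q
z(y, f) = 6 + 4*y² (z(y, f) = 6 + (2*y)² = 6 + 4*y²)
((0 - 3) + z(g(3), p))*(-7) - 1 = ((0 - 3) + (6 + 4*(-2 + 3² - 4*3)²))*(-7) - 1 = (-3 + (6 + 4*(-2 + 9 - 12)²))*(-7) - 1 = (-3 + (6 + 4*(-5)²))*(-7) - 1 = (-3 + (6 + 4*25))*(-7) - 1 = (-3 + (6 + 100))*(-7) - 1 = (-3 + 106)*(-7) - 1 = 103*(-7) - 1 = -721 - 1 = -722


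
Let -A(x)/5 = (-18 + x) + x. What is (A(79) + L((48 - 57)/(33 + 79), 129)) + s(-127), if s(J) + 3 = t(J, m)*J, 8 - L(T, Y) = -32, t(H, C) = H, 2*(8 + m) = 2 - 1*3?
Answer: 15466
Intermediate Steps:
A(x) = 90 - 10*x (A(x) = -5*((-18 + x) + x) = -5*(-18 + 2*x) = 90 - 10*x)
m = -17/2 (m = -8 + (2 - 1*3)/2 = -8 + (2 - 3)/2 = -8 + (1/2)*(-1) = -8 - 1/2 = -17/2 ≈ -8.5000)
L(T, Y) = 40 (L(T, Y) = 8 - 1*(-32) = 8 + 32 = 40)
s(J) = -3 + J**2 (s(J) = -3 + J*J = -3 + J**2)
(A(79) + L((48 - 57)/(33 + 79), 129)) + s(-127) = ((90 - 10*79) + 40) + (-3 + (-127)**2) = ((90 - 790) + 40) + (-3 + 16129) = (-700 + 40) + 16126 = -660 + 16126 = 15466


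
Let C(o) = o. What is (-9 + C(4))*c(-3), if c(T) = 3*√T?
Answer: -15*I*√3 ≈ -25.981*I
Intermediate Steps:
(-9 + C(4))*c(-3) = (-9 + 4)*(3*√(-3)) = -15*I*√3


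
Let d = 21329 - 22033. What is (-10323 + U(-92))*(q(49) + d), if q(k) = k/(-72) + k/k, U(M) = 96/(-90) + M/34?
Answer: 26683502491/3672 ≈ 7.2668e+6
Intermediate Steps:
d = -704
U(M) = -16/15 + M/34 (U(M) = 96*(-1/90) + M*(1/34) = -16/15 + M/34)
q(k) = 1 - k/72 (q(k) = k*(-1/72) + 1 = -k/72 + 1 = 1 - k/72)
(-10323 + U(-92))*(q(49) + d) = (-10323 + (-16/15 + (1/34)*(-92)))*((1 - 1/72*49) - 704) = (-10323 + (-16/15 - 46/17))*((1 - 49/72) - 704) = (-10323 - 962/255)*(23/72 - 704) = -2633327/255*(-50665/72) = 26683502491/3672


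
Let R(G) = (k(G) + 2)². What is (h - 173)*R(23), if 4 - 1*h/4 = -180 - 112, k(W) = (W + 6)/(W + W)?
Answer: 14802051/2116 ≈ 6995.3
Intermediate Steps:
k(W) = (6 + W)/(2*W) (k(W) = (6 + W)/((2*W)) = (6 + W)*(1/(2*W)) = (6 + W)/(2*W))
h = 1184 (h = 16 - 4*(-180 - 112) = 16 - 4*(-292) = 16 + 1168 = 1184)
R(G) = (2 + (6 + G)/(2*G))² (R(G) = ((6 + G)/(2*G) + 2)² = (2 + (6 + G)/(2*G))²)
(h - 173)*R(23) = (1184 - 173)*((¼)*(6 + 5*23)²/23²) = 1011*((¼)*(1/529)*(6 + 115)²) = 1011*((¼)*(1/529)*121²) = 1011*((¼)*(1/529)*14641) = 1011*(14641/2116) = 14802051/2116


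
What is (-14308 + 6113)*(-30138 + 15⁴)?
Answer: -167890965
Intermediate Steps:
(-14308 + 6113)*(-30138 + 15⁴) = -8195*(-30138 + 50625) = -8195*20487 = -167890965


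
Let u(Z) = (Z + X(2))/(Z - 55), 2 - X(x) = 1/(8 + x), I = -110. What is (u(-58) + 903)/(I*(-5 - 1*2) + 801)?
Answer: 1020951/1775230 ≈ 0.57511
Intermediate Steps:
X(x) = 2 - 1/(8 + x)
u(Z) = (19/10 + Z)/(-55 + Z) (u(Z) = (Z + (15 + 2*2)/(8 + 2))/(Z - 55) = (Z + (15 + 4)/10)/(-55 + Z) = (Z + (1/10)*19)/(-55 + Z) = (Z + 19/10)/(-55 + Z) = (19/10 + Z)/(-55 + Z))
(u(-58) + 903)/(I*(-5 - 1*2) + 801) = ((19/10 - 58)/(-55 - 58) + 903)/(-110*(-5 - 1*2) + 801) = (-561/10/(-113) + 903)/(-110*(-5 - 2) + 801) = (-1/113*(-561/10) + 903)/(-110*(-7) + 801) = (561/1130 + 903)/(770 + 801) = (1020951/1130)/1571 = (1020951/1130)*(1/1571) = 1020951/1775230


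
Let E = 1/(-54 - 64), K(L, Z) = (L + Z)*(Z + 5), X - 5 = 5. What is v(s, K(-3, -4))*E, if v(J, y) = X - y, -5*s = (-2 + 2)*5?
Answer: -17/118 ≈ -0.14407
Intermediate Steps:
X = 10 (X = 5 + 5 = 10)
K(L, Z) = (5 + Z)*(L + Z) (K(L, Z) = (L + Z)*(5 + Z) = (5 + Z)*(L + Z))
s = 0 (s = -(-2 + 2)*5/5 = -0*5 = -⅕*0 = 0)
v(J, y) = 10 - y
E = -1/118 (E = 1/(-118) = -1/118 ≈ -0.0084746)
v(s, K(-3, -4))*E = (10 - ((-4)² + 5*(-3) + 5*(-4) - 3*(-4)))*(-1/118) = (10 - (16 - 15 - 20 + 12))*(-1/118) = (10 - 1*(-7))*(-1/118) = (10 + 7)*(-1/118) = 17*(-1/118) = -17/118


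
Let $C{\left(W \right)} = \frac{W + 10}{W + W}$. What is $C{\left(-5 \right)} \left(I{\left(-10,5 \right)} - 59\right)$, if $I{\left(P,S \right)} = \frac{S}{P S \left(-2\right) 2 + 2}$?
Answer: $\frac{11913}{404} \approx 29.488$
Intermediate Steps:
$C{\left(W \right)} = \frac{10 + W}{2 W}$
$I{\left(P,S \right)} = \frac{S}{2 - 4 P S}$ ($I{\left(P,S \right)} = \frac{S}{- 2 P S 2 + 2} = \frac{S}{- 4 P S + 2} = \frac{S}{2 - 4 P S}$)
$C{\left(-5 \right)} \left(I{\left(-10,5 \right)} - 59\right) = \frac{10 - 5}{2 \left(-5\right)} \left(\left(-1\right) 5 \frac{1}{-2 + 4 \left(-10\right) 5} - 59\right) = \frac{1}{2} \left(- \frac{1}{5}\right) 5 \left(\left(-1\right) 5 \frac{1}{-2 - 200} - 59\right) = - \frac{\left(-1\right) 5 \frac{1}{-202} - 59}{2} = - \frac{\left(-1\right) 5 \left(- \frac{1}{202}\right) - 59}{2} = - \frac{\frac{5}{202} - 59}{2} = \left(- \frac{1}{2}\right) \left(- \frac{11913}{202}\right) = \frac{11913}{404}$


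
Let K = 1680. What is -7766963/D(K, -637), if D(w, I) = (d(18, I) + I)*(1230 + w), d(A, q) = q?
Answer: 7766963/3707340 ≈ 2.0950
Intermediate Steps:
D(w, I) = 2*I*(1230 + w) (D(w, I) = (I + I)*(1230 + w) = (2*I)*(1230 + w) = 2*I*(1230 + w))
-7766963/D(K, -637) = -7766963*(-1/(1274*(1230 + 1680))) = -7766963/(2*(-637)*2910) = -7766963/(-3707340) = -7766963*(-1/3707340) = 7766963/3707340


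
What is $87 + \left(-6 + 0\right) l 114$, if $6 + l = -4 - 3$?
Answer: $8979$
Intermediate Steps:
$l = -13$ ($l = -6 - 7 = -13$)
$87 + \left(-6 + 0\right) l 114 = 87 + \left(-6 + 0\right) \left(-13\right) 114 = 87 + \left(-6\right) \left(-13\right) 114 = 87 + 78 \cdot 114 = 87 + 8892 = 8979$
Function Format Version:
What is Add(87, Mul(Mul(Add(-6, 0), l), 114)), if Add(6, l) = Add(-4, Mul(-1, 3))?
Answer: 8979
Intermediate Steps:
l = -13 (l = Add(-6, Add(-4, Mul(-1, 3))) = Add(-6, Add(-4, -3)) = Add(-6, -7) = -13)
Add(87, Mul(Mul(Add(-6, 0), l), 114)) = Add(87, Mul(Mul(Add(-6, 0), -13), 114)) = Add(87, Mul(Mul(-6, -13), 114)) = Add(87, Mul(78, 114)) = Add(87, 8892) = 8979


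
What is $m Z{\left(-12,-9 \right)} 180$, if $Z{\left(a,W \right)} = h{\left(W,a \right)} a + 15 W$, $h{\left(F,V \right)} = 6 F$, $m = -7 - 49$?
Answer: $-5171040$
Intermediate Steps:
$m = -56$
$Z{\left(a,W \right)} = 15 W + 6 W a$ ($Z{\left(a,W \right)} = 6 W a + 15 W = 15 W + 6 W a$)
$m Z{\left(-12,-9 \right)} 180 = - 56 \cdot 3 \left(-9\right) \left(5 + 2 \left(-12\right)\right) 180 = - 56 \cdot 3 \left(-9\right) \left(5 - 24\right) 180 = - 56 \cdot 3 \left(-9\right) \left(-19\right) 180 = \left(-56\right) 513 \cdot 180 = \left(-28728\right) 180 = -5171040$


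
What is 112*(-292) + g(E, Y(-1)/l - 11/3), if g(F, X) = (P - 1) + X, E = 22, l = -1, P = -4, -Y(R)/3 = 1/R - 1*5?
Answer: -98192/3 ≈ -32731.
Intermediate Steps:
Y(R) = 15 - 3/R (Y(R) = -3*(1/R - 1*5) = -3*(1/R - 5) = -3*(-5 + 1/R) = 15 - 3/R)
g(F, X) = -5 + X (g(F, X) = (-4 - 1) + X = -5 + X)
112*(-292) + g(E, Y(-1)/l - 11/3) = 112*(-292) + (-5 + ((15 - 3/(-1))/(-1) - 11/3)) = -32704 + (-5 + ((15 - 3*(-1))*(-1) - 11*⅓)) = -32704 + (-5 + ((15 + 3)*(-1) - 11/3)) = -32704 + (-5 + (18*(-1) - 11/3)) = -32704 + (-5 + (-18 - 11/3)) = -32704 + (-5 - 65/3) = -32704 - 80/3 = -98192/3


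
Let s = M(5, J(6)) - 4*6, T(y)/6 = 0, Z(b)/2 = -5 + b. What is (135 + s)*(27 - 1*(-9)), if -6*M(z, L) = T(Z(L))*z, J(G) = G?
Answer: 3996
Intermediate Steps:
Z(b) = -10 + 2*b (Z(b) = 2*(-5 + b) = -10 + 2*b)
T(y) = 0 (T(y) = 6*0 = 0)
M(z, L) = 0 (M(z, L) = -0*z = -⅙*0 = 0)
s = -24 (s = 0 - 4*6 = 0 - 24 = -24)
(135 + s)*(27 - 1*(-9)) = (135 - 24)*(27 - 1*(-9)) = 111*(27 + 9) = 111*36 = 3996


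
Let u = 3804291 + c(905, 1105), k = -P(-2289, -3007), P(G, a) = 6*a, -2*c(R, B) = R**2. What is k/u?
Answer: 36084/6789557 ≈ 0.0053146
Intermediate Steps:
c(R, B) = -R**2/2
k = 18042 (k = -6*(-3007) = -1*(-18042) = 18042)
u = 6789557/2 (u = 3804291 - 1/2*905**2 = 3804291 - 1/2*819025 = 3804291 - 819025/2 = 6789557/2 ≈ 3.3948e+6)
k/u = 18042/(6789557/2) = 18042*(2/6789557) = 36084/6789557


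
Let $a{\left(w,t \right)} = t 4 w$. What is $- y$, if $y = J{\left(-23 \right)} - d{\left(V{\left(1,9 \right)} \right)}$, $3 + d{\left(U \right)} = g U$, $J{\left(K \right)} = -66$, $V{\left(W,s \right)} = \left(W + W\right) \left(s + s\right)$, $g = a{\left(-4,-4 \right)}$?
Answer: $2367$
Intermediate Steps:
$a{\left(w,t \right)} = 4 t w$
$g = 64$ ($g = 4 \left(-4\right) \left(-4\right) = 64$)
$V{\left(W,s \right)} = 4 W s$ ($V{\left(W,s \right)} = 2 W 2 s = 4 W s$)
$d{\left(U \right)} = -3 + 64 U$
$y = -2367$ ($y = -66 - \left(-3 + 64 \cdot 4 \cdot 1 \cdot 9\right) = -66 - \left(-3 + 64 \cdot 36\right) = -66 - \left(-3 + 2304\right) = -66 - 2301 = -2367$)
$- y = \left(-1\right) \left(-2367\right) = 2367$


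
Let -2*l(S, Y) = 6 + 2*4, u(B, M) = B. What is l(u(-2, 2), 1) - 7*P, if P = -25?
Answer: 168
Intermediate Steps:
l(S, Y) = -7 (l(S, Y) = -(6 + 2*4)/2 = -(6 + 8)/2 = -½*14 = -7)
l(u(-2, 2), 1) - 7*P = -7 - 7*(-25) = -7 + 175 = 168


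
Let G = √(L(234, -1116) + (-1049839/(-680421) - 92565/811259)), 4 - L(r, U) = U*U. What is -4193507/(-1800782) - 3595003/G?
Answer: 4193507/1800782 + 3595003*I*√39513801900510407397477822/7015161234517604 ≈ 2.3287 + 3221.3*I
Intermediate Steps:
L(r, U) = 4 - U² (L(r, U) = 4 - U*U = 4 - U²)
G = 14*I*√39513801900510407397477822/78856808577 (G = √((4 - 1*(-1116)²) + (-1049839/(-680421) - 92565/811259)) = √((4 - 1*1245456) + (-1049839*(-1/680421) - 92565*1/811259)) = √((4 - 1245456) + (149977/97203 - 92565/811259)) = √(-1245452 + 112672595348/78856808577) = √(-98212257283246456/78856808577) = 14*I*√39513801900510407397477822/78856808577 ≈ 1116.0*I)
-4193507/(-1800782) - 3595003/G = -4193507/(-1800782) - 3595003*(-I*√39513801900510407397477822/7015161234517604) = -4193507*(-1/1800782) - (-3595003)*I*√39513801900510407397477822/7015161234517604 = 4193507/1800782 + 3595003*I*√39513801900510407397477822/7015161234517604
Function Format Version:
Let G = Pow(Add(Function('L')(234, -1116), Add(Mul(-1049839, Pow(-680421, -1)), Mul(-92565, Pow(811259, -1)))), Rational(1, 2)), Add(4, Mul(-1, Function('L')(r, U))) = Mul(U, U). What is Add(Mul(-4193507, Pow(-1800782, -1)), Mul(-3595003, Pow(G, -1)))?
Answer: Add(Rational(4193507, 1800782), Mul(Rational(3595003, 7015161234517604), I, Pow(39513801900510407397477822, Rational(1, 2)))) ≈ Add(2.3287, Mul(3221.3, I))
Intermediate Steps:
Function('L')(r, U) = Add(4, Mul(-1, Pow(U, 2))) (Function('L')(r, U) = Add(4, Mul(-1, Mul(U, U))) = Add(4, Mul(-1, Pow(U, 2))))
G = Mul(Rational(14, 78856808577), I, Pow(39513801900510407397477822, Rational(1, 2))) (G = Pow(Add(Add(4, Mul(-1, Pow(-1116, 2))), Add(Mul(-1049839, Pow(-680421, -1)), Mul(-92565, Pow(811259, -1)))), Rational(1, 2)) = Pow(Add(Add(4, Mul(-1, 1245456)), Add(Mul(-1049839, Rational(-1, 680421)), Mul(-92565, Rational(1, 811259)))), Rational(1, 2)) = Pow(Add(Add(4, -1245456), Add(Rational(149977, 97203), Rational(-92565, 811259))), Rational(1, 2)) = Pow(Add(-1245452, Rational(112672595348, 78856808577)), Rational(1, 2)) = Pow(Rational(-98212257283246456, 78856808577), Rational(1, 2)) = Mul(Rational(14, 78856808577), I, Pow(39513801900510407397477822, Rational(1, 2))) ≈ Mul(1116.0, I))
Add(Mul(-4193507, Pow(-1800782, -1)), Mul(-3595003, Pow(G, -1))) = Add(Mul(-4193507, Pow(-1800782, -1)), Mul(-3595003, Pow(Mul(Rational(14, 78856808577), I, Pow(39513801900510407397477822, Rational(1, 2))), -1))) = Add(Mul(-4193507, Rational(-1, 1800782)), Mul(-3595003, Mul(Rational(-1, 7015161234517604), I, Pow(39513801900510407397477822, Rational(1, 2))))) = Add(Rational(4193507, 1800782), Mul(Rational(3595003, 7015161234517604), I, Pow(39513801900510407397477822, Rational(1, 2))))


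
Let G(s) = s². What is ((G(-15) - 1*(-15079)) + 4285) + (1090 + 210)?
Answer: 20889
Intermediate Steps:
((G(-15) - 1*(-15079)) + 4285) + (1090 + 210) = (((-15)² - 1*(-15079)) + 4285) + (1090 + 210) = ((225 + 15079) + 4285) + 1300 = (15304 + 4285) + 1300 = 19589 + 1300 = 20889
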